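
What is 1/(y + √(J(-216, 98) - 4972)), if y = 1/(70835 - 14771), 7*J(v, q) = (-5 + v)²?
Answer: -392448/44120706711545 + 3143172096*√98259/44120706711545 ≈ 0.022331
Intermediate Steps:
J(v, q) = (-5 + v)²/7
y = 1/56064 ≈ 1.7837e-5
1/(y + √(J(-216, 98) - 4972)) = 1/(1/56064 + √((-5 - 216)²/7 - 4972)) = 1/(1/56064 + √((⅐)*(-221)² - 4972)) = 1/(1/56064 + √((⅐)*48841 - 4972)) = 1/(1/56064 + √(48841/7 - 4972)) = 1/(1/56064 + √(14037/7)) = 1/(1/56064 + √98259/7)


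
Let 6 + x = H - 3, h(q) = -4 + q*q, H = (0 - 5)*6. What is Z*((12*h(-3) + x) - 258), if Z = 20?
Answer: -4740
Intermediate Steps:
H = -30 (H = -5*6 = -30)
h(q) = -4 + q²
x = -39 (x = -6 + (-30 - 3) = -6 - 33 = -39)
Z*((12*h(-3) + x) - 258) = 20*((12*(-4 + (-3)²) - 39) - 258) = 20*((12*(-4 + 9) - 39) - 258) = 20*((12*5 - 39) - 258) = 20*((60 - 39) - 258) = 20*(21 - 258) = 20*(-237) = -4740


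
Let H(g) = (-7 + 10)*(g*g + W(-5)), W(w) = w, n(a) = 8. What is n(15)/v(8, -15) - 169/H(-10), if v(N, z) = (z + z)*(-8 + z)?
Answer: -3811/6555 ≈ -0.58139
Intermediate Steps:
H(g) = -15 + 3*g**2 (H(g) = (-7 + 10)*(g*g - 5) = 3*(g**2 - 5) = 3*(-5 + g**2) = -15 + 3*g**2)
v(N, z) = 2*z*(-8 + z) (v(N, z) = (2*z)*(-8 + z) = 2*z*(-8 + z))
n(15)/v(8, -15) - 169/H(-10) = 8/((2*(-15)*(-8 - 15))) - 169/(-15 + 3*(-10)**2) = 8/((2*(-15)*(-23))) - 169/(-15 + 3*100) = 8/690 - 169/(-15 + 300) = 8*(1/690) - 169/285 = 4/345 - 169*1/285 = 4/345 - 169/285 = -3811/6555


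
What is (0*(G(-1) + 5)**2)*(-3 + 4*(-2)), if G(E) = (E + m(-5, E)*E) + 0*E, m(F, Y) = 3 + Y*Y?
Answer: 0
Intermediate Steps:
m(F, Y) = 3 + Y**2
G(E) = E + E*(3 + E**2) (G(E) = (E + (3 + E**2)*E) + 0*E = (E + E*(3 + E**2)) + 0 = E + E*(3 + E**2))
(0*(G(-1) + 5)**2)*(-3 + 4*(-2)) = (0*(-(4 + (-1)**2) + 5)**2)*(-3 + 4*(-2)) = (0*(-(4 + 1) + 5)**2)*(-3 - 8) = (0*(-1*5 + 5)**2)*(-11) = (0*(-5 + 5)**2)*(-11) = (0*0**2)*(-11) = (0*0)*(-11) = 0*(-11) = 0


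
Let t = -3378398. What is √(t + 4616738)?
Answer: 2*√309585 ≈ 1112.8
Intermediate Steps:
√(t + 4616738) = √(-3378398 + 4616738) = √1238340 = 2*√309585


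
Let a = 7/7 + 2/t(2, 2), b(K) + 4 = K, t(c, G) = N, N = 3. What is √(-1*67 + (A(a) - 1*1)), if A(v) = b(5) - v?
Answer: I*√618/3 ≈ 8.2865*I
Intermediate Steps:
t(c, G) = 3
b(K) = -4 + K
a = 5/3 (a = 7/7 + 2/3 = 7*(⅐) + 2*(⅓) = 1 + ⅔ = 5/3 ≈ 1.6667)
A(v) = 1 - v (A(v) = (-4 + 5) - v = 1 - v)
√(-1*67 + (A(a) - 1*1)) = √(-1*67 + ((1 - 1*5/3) - 1*1)) = √(-67 + ((1 - 5/3) - 1)) = √(-67 + (-⅔ - 1)) = √(-67 - 5/3) = √(-206/3) = I*√618/3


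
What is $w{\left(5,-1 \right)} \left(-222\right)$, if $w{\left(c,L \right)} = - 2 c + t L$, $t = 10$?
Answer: $4440$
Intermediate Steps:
$w{\left(c,L \right)} = - 2 c + 10 L$
$w{\left(5,-1 \right)} \left(-222\right) = \left(\left(-2\right) 5 + 10 \left(-1\right)\right) \left(-222\right) = \left(-10 - 10\right) \left(-222\right) = \left(-20\right) \left(-222\right) = 4440$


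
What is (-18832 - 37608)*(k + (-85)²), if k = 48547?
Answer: -3147771680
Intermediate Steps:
(-18832 - 37608)*(k + (-85)²) = (-18832 - 37608)*(48547 + (-85)²) = -56440*(48547 + 7225) = -56440*55772 = -3147771680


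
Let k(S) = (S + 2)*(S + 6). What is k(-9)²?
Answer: 441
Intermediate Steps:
k(S) = (2 + S)*(6 + S)
k(-9)² = (12 + (-9)² + 8*(-9))² = (12 + 81 - 72)² = 21² = 441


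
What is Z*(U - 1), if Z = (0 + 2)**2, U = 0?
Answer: -4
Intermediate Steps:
Z = 4 (Z = 2**2 = 4)
Z*(U - 1) = 4*(0 - 1) = 4*(-1) = -4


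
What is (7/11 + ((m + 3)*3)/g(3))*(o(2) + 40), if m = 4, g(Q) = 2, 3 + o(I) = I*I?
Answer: 10045/22 ≈ 456.59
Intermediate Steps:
o(I) = -3 + I**2 (o(I) = -3 + I*I = -3 + I**2)
(7/11 + ((m + 3)*3)/g(3))*(o(2) + 40) = (7/11 + ((4 + 3)*3)/2)*((-3 + 2**2) + 40) = (7*(1/11) + (7*3)*(1/2))*((-3 + 4) + 40) = (7/11 + 21*(1/2))*(1 + 40) = (7/11 + 21/2)*41 = (245/22)*41 = 10045/22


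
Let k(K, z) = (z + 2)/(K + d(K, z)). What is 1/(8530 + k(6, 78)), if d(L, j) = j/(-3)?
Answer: 1/8526 ≈ 0.00011729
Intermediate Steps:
d(L, j) = -j/3
k(K, z) = (2 + z)/(K - z/3) (k(K, z) = (z + 2)/(K - z/3) = (2 + z)/(K - z/3))
1/(8530 + k(6, 78)) = 1/(8530 + 3*(2 + 78)/(-1*78 + 3*6)) = 1/(8530 + 3*80/(-78 + 18)) = 1/(8530 + 3*80/(-60)) = 1/(8530 + 3*(-1/60)*80) = 1/(8530 - 4) = 1/8526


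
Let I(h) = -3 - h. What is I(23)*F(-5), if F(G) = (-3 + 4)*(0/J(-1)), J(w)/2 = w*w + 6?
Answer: 0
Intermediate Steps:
J(w) = 12 + 2*w**2 (J(w) = 2*(w*w + 6) = 2*(w**2 + 6) = 2*(6 + w**2) = 12 + 2*w**2)
F(G) = 0 (F(G) = (-3 + 4)*(0/(12 + 2*(-1)**2)) = 1*(0/(12 + 2*1)) = 1*(0/(12 + 2)) = 1*(0/14) = 1*(0*(1/14)) = 1*0 = 0)
I(23)*F(-5) = (-3 - 1*23)*0 = (-3 - 23)*0 = -26*0 = 0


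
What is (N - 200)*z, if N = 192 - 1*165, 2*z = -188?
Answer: 16262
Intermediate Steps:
z = -94 (z = (1/2)*(-188) = -94)
N = 27 (N = 192 - 165 = 27)
(N - 200)*z = (27 - 200)*(-94) = -173*(-94) = 16262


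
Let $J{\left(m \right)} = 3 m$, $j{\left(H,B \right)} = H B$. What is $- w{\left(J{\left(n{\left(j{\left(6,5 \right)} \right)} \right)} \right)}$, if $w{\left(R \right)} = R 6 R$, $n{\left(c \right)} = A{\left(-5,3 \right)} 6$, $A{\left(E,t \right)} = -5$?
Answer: $-48600$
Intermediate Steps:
$j{\left(H,B \right)} = B H$
$n{\left(c \right)} = -30$ ($n{\left(c \right)} = \left(-5\right) 6 = -30$)
$w{\left(R \right)} = 6 R^{2}$ ($w{\left(R \right)} = 6 R R = 6 R^{2}$)
$- w{\left(J{\left(n{\left(j{\left(6,5 \right)} \right)} \right)} \right)} = - 6 \left(3 \left(-30\right)\right)^{2} = - 6 \left(-90\right)^{2} = - 6 \cdot 8100 = \left(-1\right) 48600 = -48600$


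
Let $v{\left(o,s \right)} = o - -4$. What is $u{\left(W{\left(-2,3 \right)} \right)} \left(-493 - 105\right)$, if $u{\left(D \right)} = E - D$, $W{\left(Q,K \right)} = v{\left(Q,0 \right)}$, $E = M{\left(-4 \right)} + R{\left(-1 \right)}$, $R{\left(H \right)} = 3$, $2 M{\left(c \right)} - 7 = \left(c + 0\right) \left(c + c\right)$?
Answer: $-12259$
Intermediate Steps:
$M{\left(c \right)} = \frac{7}{2} + c^{2}$ ($M{\left(c \right)} = \frac{7}{2} + \frac{\left(c + 0\right) \left(c + c\right)}{2} = \frac{7}{2} + \frac{c 2 c}{2} = \frac{7}{2} + \frac{2 c^{2}}{2} = \frac{7}{2} + c^{2}$)
$E = \frac{45}{2}$ ($E = \left(\frac{7}{2} + \left(-4\right)^{2}\right) + 3 = \left(\frac{7}{2} + 16\right) + 3 = \frac{39}{2} + 3 = \frac{45}{2} \approx 22.5$)
$v{\left(o,s \right)} = 4 + o$ ($v{\left(o,s \right)} = o + 4 = 4 + o$)
$W{\left(Q,K \right)} = 4 + Q$
$u{\left(D \right)} = \frac{45}{2} - D$
$u{\left(W{\left(-2,3 \right)} \right)} \left(-493 - 105\right) = \left(\frac{45}{2} - \left(4 - 2\right)\right) \left(-493 - 105\right) = \left(\frac{45}{2} - 2\right) \left(-598\right) = \frac{41}{2} \left(-598\right) = -12259$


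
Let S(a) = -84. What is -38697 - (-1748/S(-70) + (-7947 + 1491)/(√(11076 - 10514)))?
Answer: -813074/21 + 3228*√562/281 ≈ -38446.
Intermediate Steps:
-38697 - (-1748/S(-70) + (-7947 + 1491)/(√(11076 - 10514))) = -38697 - (-1748/(-84) + (-7947 + 1491)/(√(11076 - 10514))) = -38697 - (-1748*(-1/84) - 6456*√562/562) = -38697 - (437/21 - 3228*√562/281) = -38697 + (-437/21 + 3228*√562/281) = -813074/21 + 3228*√562/281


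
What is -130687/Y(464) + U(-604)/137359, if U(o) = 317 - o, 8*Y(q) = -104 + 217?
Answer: -143608180991/15521567 ≈ -9252.2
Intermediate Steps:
Y(q) = 113/8 (Y(q) = (-104 + 217)/8 = (⅛)*113 = 113/8)
-130687/Y(464) + U(-604)/137359 = -130687/113/8 + (317 - 1*(-604))/137359 = -130687*8/113 + (317 + 604)*(1/137359) = -1045496/113 + 921*(1/137359) = -1045496/113 + 921/137359 = -143608180991/15521567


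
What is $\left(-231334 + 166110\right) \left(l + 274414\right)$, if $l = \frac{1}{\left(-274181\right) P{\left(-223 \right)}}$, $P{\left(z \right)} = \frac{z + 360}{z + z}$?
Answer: $- \frac{672313167118574496}{37562797} \approx -1.7898 \cdot 10^{10}$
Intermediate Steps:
$P{\left(z \right)} = \frac{360 + z}{2 z}$
$l = \frac{446}{37562797}$ ($l = \frac{1}{\left(-274181\right) \frac{360 - 223}{2 \left(-223\right)}} = - \frac{1}{274181 \cdot \frac{1}{2} \left(- \frac{1}{223}\right) 137} = - \frac{1}{274181 \left(- \frac{137}{446}\right)} = \left(- \frac{1}{274181}\right) \left(- \frac{446}{137}\right) = \frac{446}{37562797} \approx 1.1873 \cdot 10^{-5}$)
$\left(-231334 + 166110\right) \left(l + 274414\right) = \left(-231334 + 166110\right) \left(\frac{446}{37562797} + 274414\right) = \left(-65224\right) \frac{10307757376404}{37562797} = - \frac{672313167118574496}{37562797}$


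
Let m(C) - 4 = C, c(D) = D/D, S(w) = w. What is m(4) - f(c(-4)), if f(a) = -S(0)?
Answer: 8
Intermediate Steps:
c(D) = 1
m(C) = 4 + C
f(a) = 0 (f(a) = -1*0 = 0)
m(4) - f(c(-4)) = (4 + 4) - 1*0 = 8 + 0 = 8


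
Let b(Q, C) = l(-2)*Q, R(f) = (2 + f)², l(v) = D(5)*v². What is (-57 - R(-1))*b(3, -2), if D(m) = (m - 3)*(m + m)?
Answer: -13920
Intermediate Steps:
D(m) = 2*m*(-3 + m) (D(m) = (-3 + m)*(2*m) = 2*m*(-3 + m))
l(v) = 20*v² (l(v) = (2*5*(-3 + 5))*v² = (2*5*2)*v² = 20*v²)
b(Q, C) = 80*Q (b(Q, C) = (20*(-2)²)*Q = (20*4)*Q = 80*Q)
(-57 - R(-1))*b(3, -2) = (-57 - (2 - 1)²)*(80*3) = (-57 - 1*1²)*240 = (-57 - 1*1)*240 = (-57 - 1)*240 = -58*240 = -13920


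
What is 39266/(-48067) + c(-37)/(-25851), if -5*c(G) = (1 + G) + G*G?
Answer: -7402147/9177105 ≈ -0.80659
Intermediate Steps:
c(G) = -⅕ - G/5 - G²/5 (c(G) = -((1 + G) + G*G)/5 = -((1 + G) + G²)/5 = -(1 + G + G²)/5 = -⅕ - G/5 - G²/5)
39266/(-48067) + c(-37)/(-25851) = 39266/(-48067) + (-⅕ - ⅕*(-37) - ⅕*(-37)²)/(-25851) = 39266*(-1/48067) + (-⅕ + 37/5 - ⅕*1369)*(-1/25851) = -58/71 + (-⅕ + 37/5 - 1369/5)*(-1/25851) = -58/71 - 1333/5*(-1/25851) = -58/71 + 1333/129255 = -7402147/9177105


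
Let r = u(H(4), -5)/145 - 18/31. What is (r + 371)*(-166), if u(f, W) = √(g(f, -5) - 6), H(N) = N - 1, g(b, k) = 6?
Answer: -1906178/31 ≈ -61490.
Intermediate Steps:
H(N) = -1 + N
u(f, W) = 0 (u(f, W) = √(6 - 6) = √0 = 0)
r = -18/31 (r = 0/145 - 18/31 = 0*(1/145) - 18*1/31 = 0 - 18/31 = -18/31 ≈ -0.58065)
(r + 371)*(-166) = (-18/31 + 371)*(-166) = (11483/31)*(-166) = -1906178/31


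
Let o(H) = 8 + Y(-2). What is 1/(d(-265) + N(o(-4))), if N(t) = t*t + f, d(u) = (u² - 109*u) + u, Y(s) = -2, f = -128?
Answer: 1/98753 ≈ 1.0126e-5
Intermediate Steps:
o(H) = 6 (o(H) = 8 - 2 = 6)
d(u) = u² - 108*u
N(t) = -128 + t² (N(t) = t*t - 128 = t² - 128 = -128 + t²)
1/(d(-265) + N(o(-4))) = 1/(-265*(-108 - 265) + (-128 + 6²)) = 1/(-265*(-373) + (-128 + 36)) = 1/(98845 - 92) = 1/98753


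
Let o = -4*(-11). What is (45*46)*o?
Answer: 91080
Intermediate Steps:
o = 44
(45*46)*o = (45*46)*44 = 2070*44 = 91080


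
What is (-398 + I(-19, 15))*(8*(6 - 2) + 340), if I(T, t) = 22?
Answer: -139872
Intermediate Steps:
(-398 + I(-19, 15))*(8*(6 - 2) + 340) = (-398 + 22)*(8*(6 - 2) + 340) = -376*(8*4 + 340) = -376*(32 + 340) = -376*372 = -139872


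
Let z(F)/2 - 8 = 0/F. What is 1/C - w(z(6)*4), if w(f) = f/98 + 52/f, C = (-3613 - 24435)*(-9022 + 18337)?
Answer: -1172640319/800130555 ≈ -1.4656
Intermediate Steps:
z(F) = 16 (z(F) = 16 + 2*(0/F) = 16 + 2*0 = 16 + 0 = 16)
C = -261267120 (C = -28048*9315 = -261267120)
w(f) = 52/f + f/98 (w(f) = f*(1/98) + 52/f = f/98 + 52/f = 52/f + f/98)
1/C - w(z(6)*4) = 1/(-261267120) - (52/((16*4)) + (16*4)/98) = -1/261267120 - (52/64 + (1/98)*64) = -1/261267120 - (52*(1/64) + 32/49) = -1/261267120 - (13/16 + 32/49) = -1/261267120 - 1*1149/784 = -1/261267120 - 1149/784 = -1172640319/800130555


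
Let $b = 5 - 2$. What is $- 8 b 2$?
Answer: $-48$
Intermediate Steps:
$b = 3$ ($b = 5 - 2 = 3$)
$- 8 b 2 = \left(-8\right) 3 \cdot 2 = \left(-24\right) 2 = -48$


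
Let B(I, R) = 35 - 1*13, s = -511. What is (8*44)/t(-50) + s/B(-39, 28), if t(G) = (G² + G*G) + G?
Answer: -114623/4950 ≈ -23.156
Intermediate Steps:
B(I, R) = 22 (B(I, R) = 35 - 13 = 22)
t(G) = G + 2*G² (t(G) = (G² + G²) + G = 2*G² + G = G + 2*G²)
(8*44)/t(-50) + s/B(-39, 28) = (8*44)/((-50*(1 + 2*(-50)))) - 511/22 = 352/((-50*(1 - 100))) - 511*1/22 = 352/((-50*(-99))) - 511/22 = 352/4950 - 511/22 = 352*(1/4950) - 511/22 = 16/225 - 511/22 = -114623/4950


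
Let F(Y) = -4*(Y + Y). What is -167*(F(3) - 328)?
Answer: 58784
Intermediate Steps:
F(Y) = -8*Y
-167*(F(3) - 328) = -167*(-8*3 - 328) = -167*(-24 - 328) = -167*(-352) = 58784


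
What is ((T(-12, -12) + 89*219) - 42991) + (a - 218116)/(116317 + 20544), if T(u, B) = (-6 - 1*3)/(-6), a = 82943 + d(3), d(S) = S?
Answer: -6432326757/273722 ≈ -23500.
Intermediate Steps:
a = 82946 (a = 82943 + 3 = 82946)
T(u, B) = 3/2 (T(u, B) = (-6 - 3)*(-⅙) = -9*(-⅙) = 3/2)
((T(-12, -12) + 89*219) - 42991) + (a - 218116)/(116317 + 20544) = ((3/2 + 89*219) - 42991) + (82946 - 218116)/(116317 + 20544) = ((3/2 + 19491) - 42991) - 135170/136861 = (38985/2 - 42991) - 135170*1/136861 = -46997/2 - 135170/136861 = -6432326757/273722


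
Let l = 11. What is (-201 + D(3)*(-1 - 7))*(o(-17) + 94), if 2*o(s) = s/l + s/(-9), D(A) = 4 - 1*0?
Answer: -2172259/99 ≈ -21942.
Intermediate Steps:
D(A) = 4 (D(A) = 4 + 0 = 4)
o(s) = -s/99 (o(s) = (s/11 + s/(-9))/2 = (s*(1/11) + s*(-1/9))/2 = (s/11 - s/9)/2 = (-2*s/99)/2 = -s/99)
(-201 + D(3)*(-1 - 7))*(o(-17) + 94) = (-201 + 4*(-1 - 7))*(-1/99*(-17) + 94) = (-201 + 4*(-8))*(17/99 + 94) = (-201 - 32)*(9323/99) = -233*9323/99 = -2172259/99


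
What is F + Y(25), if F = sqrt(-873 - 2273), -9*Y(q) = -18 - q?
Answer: 43/9 + 11*I*sqrt(26) ≈ 4.7778 + 56.089*I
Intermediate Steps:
Y(q) = 2 + q/9 (Y(q) = -(-18 - q)/9 = 2 + q/9)
F = 11*I*sqrt(26) (F = sqrt(-3146) = 11*I*sqrt(26) ≈ 56.089*I)
F + Y(25) = 11*I*sqrt(26) + (2 + (1/9)*25) = 11*I*sqrt(26) + (2 + 25/9) = 11*I*sqrt(26) + 43/9 = 43/9 + 11*I*sqrt(26)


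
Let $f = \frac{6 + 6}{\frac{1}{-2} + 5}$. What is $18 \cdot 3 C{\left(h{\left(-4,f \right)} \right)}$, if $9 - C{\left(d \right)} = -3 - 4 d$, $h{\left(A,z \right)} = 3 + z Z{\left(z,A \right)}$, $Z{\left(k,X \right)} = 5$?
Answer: $4176$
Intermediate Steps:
$f = \frac{8}{3}$ ($f = \frac{12}{- \frac{1}{2} + 5} = \frac{12}{\frac{9}{2}} = 12 \cdot \frac{2}{9} = \frac{8}{3} \approx 2.6667$)
$h{\left(A,z \right)} = 3 + 5 z$ ($h{\left(A,z \right)} = 3 + z 5 = 3 + 5 z$)
$C{\left(d \right)} = 12 + 4 d$ ($C{\left(d \right)} = 9 - \left(-3 - 4 d\right) = 9 + \left(3 + 4 d\right) = 12 + 4 d$)
$18 \cdot 3 C{\left(h{\left(-4,f \right)} \right)} = 18 \cdot 3 \left(12 + 4 \left(3 + 5 \cdot \frac{8}{3}\right)\right) = 54 \left(12 + 4 \left(3 + \frac{40}{3}\right)\right) = 54 \left(12 + 4 \cdot \frac{49}{3}\right) = 54 \left(12 + \frac{196}{3}\right) = 54 \cdot \frac{232}{3} = 4176$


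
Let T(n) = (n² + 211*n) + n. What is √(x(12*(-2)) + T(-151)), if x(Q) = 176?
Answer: I*√9035 ≈ 95.053*I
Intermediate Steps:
T(n) = n² + 212*n
√(x(12*(-2)) + T(-151)) = √(176 - 151*(212 - 151)) = √(176 - 151*61) = √(176 - 9211) = √(-9035) = I*√9035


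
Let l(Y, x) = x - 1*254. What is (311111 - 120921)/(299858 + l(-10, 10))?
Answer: 13585/21401 ≈ 0.63478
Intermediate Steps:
l(Y, x) = -254 + x (l(Y, x) = x - 254 = -254 + x)
(311111 - 120921)/(299858 + l(-10, 10)) = (311111 - 120921)/(299858 + (-254 + 10)) = 190190/(299858 - 244) = 190190/299614 = 190190*(1/299614) = 13585/21401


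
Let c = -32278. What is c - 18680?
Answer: -50958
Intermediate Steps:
c - 18680 = -32278 - 18680 = -50958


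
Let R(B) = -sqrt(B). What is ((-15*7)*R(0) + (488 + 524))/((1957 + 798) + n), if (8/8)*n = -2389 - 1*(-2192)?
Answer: 506/1279 ≈ 0.39562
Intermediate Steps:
n = -197 (n = -2389 - 1*(-2192) = -2389 + 2192 = -197)
((-15*7)*R(0) + (488 + 524))/((1957 + 798) + n) = ((-15*7)*(-sqrt(0)) + (488 + 524))/((1957 + 798) - 197) = (-(-105)*0 + 1012)/(2755 - 197) = (-105*0 + 1012)/2558 = (0 + 1012)*(1/2558) = 1012*(1/2558) = 506/1279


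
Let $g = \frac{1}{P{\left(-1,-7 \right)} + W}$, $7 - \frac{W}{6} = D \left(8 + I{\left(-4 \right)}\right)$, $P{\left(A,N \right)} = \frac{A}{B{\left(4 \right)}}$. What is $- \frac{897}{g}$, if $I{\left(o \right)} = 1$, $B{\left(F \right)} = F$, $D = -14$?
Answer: $- \frac{2862327}{4} \approx -7.1558 \cdot 10^{5}$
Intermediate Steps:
$P{\left(A,N \right)} = \frac{A}{4}$
$W = 798$ ($W = 42 - 6 \left(- 14 \left(8 + 1\right)\right) = 42 - 6 \left(\left(-14\right) 9\right) = 42 - -756 = 42 + 756 = 798$)
$g = \frac{4}{3191}$ ($g = \frac{1}{\frac{1}{4} \left(-1\right) + 798} = \frac{1}{- \frac{1}{4} + 798} = \frac{1}{\frac{3191}{4}} = \frac{4}{3191} \approx 0.0012535$)
$- \frac{897}{g} = - \frac{897}{\frac{4}{3191}} = \left(-897\right) \frac{3191}{4} = - \frac{2862327}{4}$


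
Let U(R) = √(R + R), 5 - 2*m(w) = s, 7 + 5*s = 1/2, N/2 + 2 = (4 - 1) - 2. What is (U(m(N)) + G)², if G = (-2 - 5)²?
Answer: 24073/10 + 147*√70/5 ≈ 2653.3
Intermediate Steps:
N = -2 (N = -4 + 2*((4 - 1) - 2) = -4 + 2*(3 - 2) = -4 + 2*1 = -4 + 2 = -2)
G = 49 (G = (-7)² = 49)
s = -13/10 (s = -7/5 + (⅕)/2 = -7/5 + (⅕)*(½) = -7/5 + ⅒ = -13/10 ≈ -1.3000)
m(w) = 63/20 (m(w) = 5/2 - ½*(-13/10) = 5/2 + 13/20 = 63/20)
U(R) = √2*√R (U(R) = √(2*R) = √2*√R)
(U(m(N)) + G)² = (√2*√(63/20) + 49)² = (√2*(3*√35/10) + 49)² = (3*√70/10 + 49)² = (49 + 3*√70/10)²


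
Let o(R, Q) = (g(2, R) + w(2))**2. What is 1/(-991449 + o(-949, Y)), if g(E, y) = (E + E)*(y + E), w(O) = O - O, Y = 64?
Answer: 1/13357495 ≈ 7.4864e-8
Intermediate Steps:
w(O) = 0
g(E, y) = 2*E*(E + y) (g(E, y) = (2*E)*(E + y) = 2*E*(E + y))
o(R, Q) = (8 + 4*R)**2 (o(R, Q) = (2*2*(2 + R) + 0)**2 = ((8 + 4*R) + 0)**2 = (8 + 4*R)**2)
1/(-991449 + o(-949, Y)) = 1/(-991449 + 16*(2 - 949)**2) = 1/(-991449 + 16*(-947)**2) = 1/(-991449 + 16*896809) = 1/(-991449 + 14348944) = 1/13357495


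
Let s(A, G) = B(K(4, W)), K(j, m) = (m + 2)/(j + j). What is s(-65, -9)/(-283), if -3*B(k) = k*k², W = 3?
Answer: 125/434688 ≈ 0.00028756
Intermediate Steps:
K(j, m) = (2 + m)/(2*j) (K(j, m) = (2 + m)/((2*j)) = (2 + m)*(1/(2*j)) = (2 + m)/(2*j))
B(k) = -k³/3 (B(k) = -k*k²/3 = -k³/3)
s(A, G) = -125/1536 (s(A, G) = -(2 + 3)³/512/3 = -((½)*(¼)*5)³/3 = -(5/8)³/3 = -⅓*125/512 = -125/1536)
s(-65, -9)/(-283) = -125/1536/(-283) = -125/1536*(-1/283) = 125/434688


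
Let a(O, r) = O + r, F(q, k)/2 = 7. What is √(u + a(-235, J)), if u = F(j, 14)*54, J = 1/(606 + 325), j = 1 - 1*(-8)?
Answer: 2*√2303997/133 ≈ 22.825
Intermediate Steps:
j = 9 (j = 1 + 8 = 9)
F(q, k) = 14 (F(q, k) = 2*7 = 14)
J = 1/931 ≈ 0.0010741
u = 756 (u = 14*54 = 756)
√(u + a(-235, J)) = √(756 + (-235 + 1/931)) = √(756 - 218784/931) = √(485052/931) = 2*√2303997/133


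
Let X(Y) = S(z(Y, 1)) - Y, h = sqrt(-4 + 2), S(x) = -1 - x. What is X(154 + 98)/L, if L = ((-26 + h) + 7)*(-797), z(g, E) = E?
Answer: -4826/289311 - 254*I*sqrt(2)/289311 ≈ -0.016681 - 0.0012416*I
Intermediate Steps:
h = I*sqrt(2) (h = sqrt(-2) = I*sqrt(2) ≈ 1.4142*I)
X(Y) = -2 - Y (X(Y) = (-1 - 1*1) - Y = (-1 - 1) - Y = -2 - Y)
L = 15143 - 797*I*sqrt(2) (L = ((-26 + I*sqrt(2)) + 7)*(-797) = (-19 + I*sqrt(2))*(-797) = 15143 - 797*I*sqrt(2) ≈ 15143.0 - 1127.1*I)
X(154 + 98)/L = (-2 - (154 + 98))/(15143 - 797*I*sqrt(2)) = (-2 - 1*252)/(15143 - 797*I*sqrt(2)) = (-2 - 252)/(15143 - 797*I*sqrt(2)) = -254/(15143 - 797*I*sqrt(2))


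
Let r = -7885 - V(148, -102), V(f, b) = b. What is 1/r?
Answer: -1/7783 ≈ -0.00012849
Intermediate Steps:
r = -7783 (r = -7885 - 1*(-102) = -7885 + 102 = -7783)
1/r = 1/(-7783) = -1/7783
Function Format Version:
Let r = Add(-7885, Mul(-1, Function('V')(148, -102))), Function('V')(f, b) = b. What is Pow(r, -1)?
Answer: Rational(-1, 7783) ≈ -0.00012849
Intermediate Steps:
r = -7783 (r = Add(-7885, Mul(-1, -102)) = Add(-7885, 102) = -7783)
Pow(r, -1) = Pow(-7783, -1) = Rational(-1, 7783)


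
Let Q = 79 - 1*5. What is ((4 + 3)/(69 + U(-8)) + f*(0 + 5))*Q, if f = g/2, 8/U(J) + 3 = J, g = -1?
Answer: -133237/751 ≈ -177.41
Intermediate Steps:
U(J) = 8/(-3 + J)
f = -1/2 ≈ -0.50000
Q = 74 (Q = 79 - 5 = 74)
((4 + 3)/(69 + U(-8)) + f*(0 + 5))*Q = ((4 + 3)/(69 + 8/(-3 - 8)) - (0 + 5)/2)*74 = (7/(69 + 8/(-11)) - 1/2*5)*74 = (7/(69 + 8*(-1/11)) - 5/2)*74 = (7/(69 - 8/11) - 5/2)*74 = (7/(751/11) - 5/2)*74 = (7*(11/751) - 5/2)*74 = (77/751 - 5/2)*74 = -3601/1502*74 = -133237/751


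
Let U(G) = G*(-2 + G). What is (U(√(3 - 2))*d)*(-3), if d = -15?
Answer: -45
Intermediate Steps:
(U(√(3 - 2))*d)*(-3) = ((√(3 - 2)*(-2 + √(3 - 2)))*(-15))*(-3) = ((√1*(-2 + √1))*(-15))*(-3) = ((1*(-2 + 1))*(-15))*(-3) = ((1*(-1))*(-15))*(-3) = -1*(-15)*(-3) = 15*(-3) = -45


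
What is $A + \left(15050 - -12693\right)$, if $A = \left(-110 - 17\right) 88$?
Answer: $16567$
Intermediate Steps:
$A = -11176$ ($A = \left(-127\right) 88 = -11176$)
$A + \left(15050 - -12693\right) = -11176 + \left(15050 - -12693\right) = -11176 + \left(15050 + 12693\right) = -11176 + 27743 = 16567$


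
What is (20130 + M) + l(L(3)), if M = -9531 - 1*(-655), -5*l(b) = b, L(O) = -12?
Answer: 56282/5 ≈ 11256.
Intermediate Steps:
l(b) = -b/5
M = -8876 (M = -9531 + 655 = -8876)
(20130 + M) + l(L(3)) = (20130 - 8876) - 1/5*(-12) = 11254 + 12/5 = 56282/5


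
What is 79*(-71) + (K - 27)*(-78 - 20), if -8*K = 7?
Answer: -11509/4 ≈ -2877.3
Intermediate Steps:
K = -7/8 (K = -1/8*7 = -7/8 ≈ -0.87500)
79*(-71) + (K - 27)*(-78 - 20) = 79*(-71) + (-7/8 - 27)*(-78 - 20) = -5609 - 223/8*(-98) = -5609 + 10927/4 = -11509/4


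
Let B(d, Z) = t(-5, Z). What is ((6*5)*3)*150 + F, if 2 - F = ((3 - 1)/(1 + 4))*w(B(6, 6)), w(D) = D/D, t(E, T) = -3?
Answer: 67508/5 ≈ 13502.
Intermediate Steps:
B(d, Z) = -3
w(D) = 1
F = 8/5 (F = 2 - (3 - 1)/(1 + 4) = 2 - 2/5 = 2 - 1*⅖ = 2 - ⅖ = 8/5 ≈ 1.6000)
((6*5)*3)*150 + F = ((6*5)*3)*150 + 8/5 = (30*3)*150 + 8/5 = 90*150 + 8/5 = 13500 + 8/5 = 67508/5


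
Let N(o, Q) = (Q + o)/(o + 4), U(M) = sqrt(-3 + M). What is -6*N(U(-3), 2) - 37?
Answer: (-43*sqrt(6) + 160*I)/(sqrt(6) - 4*I) ≈ -40.818 - 1.3361*I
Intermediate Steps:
N(o, Q) = (Q + o)/(4 + o)
-6*N(U(-3), 2) - 37 = -6*(2 + sqrt(-3 - 3))/(4 + sqrt(-3 - 3)) - 37 = -6*(2 + sqrt(-6))/(4 + sqrt(-6)) - 37 = -6*(2 + I*sqrt(6))/(4 + I*sqrt(6)) - 37 = -37 - 6*(2 + I*sqrt(6))/(4 + I*sqrt(6))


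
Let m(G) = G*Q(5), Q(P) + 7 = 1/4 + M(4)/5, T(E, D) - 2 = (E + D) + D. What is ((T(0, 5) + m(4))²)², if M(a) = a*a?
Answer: 14641/625 ≈ 23.426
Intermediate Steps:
M(a) = a²
T(E, D) = 2 + E + 2*D (T(E, D) = 2 + ((E + D) + D) = 2 + ((D + E) + D) = 2 + (E + 2*D) = 2 + E + 2*D)
Q(P) = -71/20 (Q(P) = -7 + (1/4 + 4²/5) = -7 + (1*(¼) + 16*(⅕)) = -7 + (¼ + 16/5) = -7 + 69/20 = -71/20)
m(G) = -71*G/20 (m(G) = G*(-71/20) = -71*G/20)
((T(0, 5) + m(4))²)² = (((2 + 0 + 2*5) - 71/20*4)²)² = (((2 + 0 + 10) - 71/5)²)² = ((12 - 71/5)²)² = ((-11/5)²)² = (121/25)² = 14641/625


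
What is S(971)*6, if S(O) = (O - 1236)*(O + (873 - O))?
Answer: -1388070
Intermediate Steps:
S(O) = -1079028 + 873*O (S(O) = (-1236 + O)*873 = -1079028 + 873*O)
S(971)*6 = (-1079028 + 873*971)*6 = (-1079028 + 847683)*6 = -231345*6 = -1388070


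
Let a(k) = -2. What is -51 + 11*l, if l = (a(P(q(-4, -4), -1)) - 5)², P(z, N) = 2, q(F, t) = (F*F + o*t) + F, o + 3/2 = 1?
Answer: 488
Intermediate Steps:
o = -½ (o = -3/2 + 1 = -½ ≈ -0.50000)
q(F, t) = F + F² - t/2 (q(F, t) = (F*F - t/2) + F = (F² - t/2) + F = F + F² - t/2)
l = 49 (l = (-2 - 5)² = (-7)² = 49)
-51 + 11*l = -51 + 11*49 = -51 + 539 = 488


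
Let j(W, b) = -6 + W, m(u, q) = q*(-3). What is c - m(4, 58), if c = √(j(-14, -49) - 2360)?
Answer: 174 + 2*I*√595 ≈ 174.0 + 48.785*I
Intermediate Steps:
m(u, q) = -3*q
c = 2*I*√595 (c = √((-6 - 14) - 2360) = √(-20 - 2360) = √(-2380) = 2*I*√595 ≈ 48.785*I)
c - m(4, 58) = 2*I*√595 - (-3)*58 = 2*I*√595 - 1*(-174) = 2*I*√595 + 174 = 174 + 2*I*√595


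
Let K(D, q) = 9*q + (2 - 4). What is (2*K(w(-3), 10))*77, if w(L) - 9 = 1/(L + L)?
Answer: 13552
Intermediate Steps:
w(L) = 9 + 1/(2*L) (w(L) = 9 + 1/(L + L) = 9 + 1/(2*L))
K(D, q) = -2 + 9*q (K(D, q) = 9*q - 2 = -2 + 9*q)
(2*K(w(-3), 10))*77 = (2*(-2 + 9*10))*77 = (2*(-2 + 90))*77 = (2*88)*77 = 176*77 = 13552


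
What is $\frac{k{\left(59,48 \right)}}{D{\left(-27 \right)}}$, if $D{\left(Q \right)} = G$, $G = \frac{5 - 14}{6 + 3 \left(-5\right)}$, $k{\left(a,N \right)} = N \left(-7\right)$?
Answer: $-336$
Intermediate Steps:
$k{\left(a,N \right)} = - 7 N$
$G = 1$ ($G = - \frac{9}{6 - 15} = - \frac{9}{-9} = \left(-9\right) \left(- \frac{1}{9}\right) = 1$)
$D{\left(Q \right)} = 1$
$\frac{k{\left(59,48 \right)}}{D{\left(-27 \right)}} = \frac{\left(-7\right) 48}{1} = \left(-336\right) 1 = -336$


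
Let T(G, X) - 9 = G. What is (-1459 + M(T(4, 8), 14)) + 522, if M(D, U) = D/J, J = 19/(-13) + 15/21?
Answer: -64899/68 ≈ -954.40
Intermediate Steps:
J = -68/91 (J = 19*(-1/13) + 15*(1/21) = -19/13 + 5/7 = -68/91 ≈ -0.74725)
T(G, X) = 9 + G
M(D, U) = -91*D/68 (M(D, U) = D/(-68/91) = D*(-91/68) = -91*D/68)
(-1459 + M(T(4, 8), 14)) + 522 = (-1459 - 91*(9 + 4)/68) + 522 = (-1459 - 91/68*13) + 522 = (-1459 - 1183/68) + 522 = -100395/68 + 522 = -64899/68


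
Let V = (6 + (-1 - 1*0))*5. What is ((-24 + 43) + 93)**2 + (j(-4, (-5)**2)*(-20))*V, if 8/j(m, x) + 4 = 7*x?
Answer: 2141024/171 ≈ 12521.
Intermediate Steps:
j(m, x) = 8/(-4 + 7*x)
V = 25 (V = (6 + (-1 + 0))*5 = (6 - 1)*5 = 5*5 = 25)
((-24 + 43) + 93)**2 + (j(-4, (-5)**2)*(-20))*V = ((-24 + 43) + 93)**2 + ((8/(-4 + 7*(-5)**2))*(-20))*25 = (19 + 93)**2 + ((8/(-4 + 7*25))*(-20))*25 = 112**2 + ((8/(-4 + 175))*(-20))*25 = 12544 + ((8/171)*(-20))*25 = 12544 - 160/171*25 = 12544 - 4000/171 = 2141024/171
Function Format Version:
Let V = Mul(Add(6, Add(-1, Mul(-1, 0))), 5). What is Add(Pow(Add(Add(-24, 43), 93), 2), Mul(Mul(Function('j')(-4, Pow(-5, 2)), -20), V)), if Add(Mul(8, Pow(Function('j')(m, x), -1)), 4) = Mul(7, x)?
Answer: Rational(2141024, 171) ≈ 12521.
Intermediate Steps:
Function('j')(m, x) = Mul(8, Pow(Add(-4, Mul(7, x)), -1))
V = 25 (V = Mul(Add(6, Add(-1, 0)), 5) = Mul(Add(6, -1), 5) = Mul(5, 5) = 25)
Add(Pow(Add(Add(-24, 43), 93), 2), Mul(Mul(Function('j')(-4, Pow(-5, 2)), -20), V)) = Add(Pow(Add(Add(-24, 43), 93), 2), Mul(Mul(Mul(8, Pow(Add(-4, Mul(7, Pow(-5, 2))), -1)), -20), 25)) = Add(Pow(Add(19, 93), 2), Mul(Mul(Mul(8, Pow(Add(-4, Mul(7, 25)), -1)), -20), 25)) = Add(Pow(112, 2), Mul(Mul(Mul(8, Pow(Add(-4, 175), -1)), -20), 25)) = Add(12544, Mul(Mul(Mul(8, Pow(171, -1)), -20), 25)) = Add(12544, Mul(Mul(Mul(8, Rational(1, 171)), -20), 25)) = Add(12544, Mul(Mul(Rational(8, 171), -20), 25)) = Add(12544, Mul(Rational(-160, 171), 25)) = Add(12544, Rational(-4000, 171)) = Rational(2141024, 171)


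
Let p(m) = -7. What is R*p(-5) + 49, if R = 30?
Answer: -161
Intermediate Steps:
R*p(-5) + 49 = 30*(-7) + 49 = -210 + 49 = -161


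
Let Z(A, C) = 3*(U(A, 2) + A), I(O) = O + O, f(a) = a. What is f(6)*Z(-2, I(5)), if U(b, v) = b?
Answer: -72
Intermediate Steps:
I(O) = 2*O
Z(A, C) = 6*A (Z(A, C) = 3*(A + A) = 3*(2*A) = 6*A)
f(6)*Z(-2, I(5)) = 6*(6*(-2)) = 6*(-12) = -72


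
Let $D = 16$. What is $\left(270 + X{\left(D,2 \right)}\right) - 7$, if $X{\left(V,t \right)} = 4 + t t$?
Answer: $271$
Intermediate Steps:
$X{\left(V,t \right)} = 4 + t^{2}$
$\left(270 + X{\left(D,2 \right)}\right) - 7 = \left(270 + \left(4 + 2^{2}\right)\right) - 7 = \left(270 + \left(4 + 4\right)\right) - 7 = \left(270 + 8\right) - 7 = 278 - 7 = 271$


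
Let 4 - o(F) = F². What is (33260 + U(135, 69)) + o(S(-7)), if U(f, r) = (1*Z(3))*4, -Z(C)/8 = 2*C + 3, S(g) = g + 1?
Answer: 32940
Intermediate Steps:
S(g) = 1 + g
o(F) = 4 - F²
Z(C) = -24 - 16*C (Z(C) = -8*(2*C + 3) = -8*(3 + 2*C) = -24 - 16*C)
U(f, r) = -288 (U(f, r) = (1*(-24 - 16*3))*4 = (1*(-24 - 48))*4 = (1*(-72))*4 = -72*4 = -288)
(33260 + U(135, 69)) + o(S(-7)) = (33260 - 288) + (4 - (1 - 7)²) = 32972 + (4 - 1*(-6)²) = 32972 + (4 - 1*36) = 32972 + (4 - 36) = 32972 - 32 = 32940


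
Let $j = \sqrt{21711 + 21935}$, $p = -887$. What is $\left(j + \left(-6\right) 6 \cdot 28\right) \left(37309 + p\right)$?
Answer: $-36713376 + 36422 \sqrt{43646} \approx -2.9104 \cdot 10^{7}$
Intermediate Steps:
$j = \sqrt{43646} \approx 208.92$
$\left(j + \left(-6\right) 6 \cdot 28\right) \left(37309 + p\right) = \left(\sqrt{43646} + \left(-6\right) 6 \cdot 28\right) \left(37309 - 887\right) = \left(\sqrt{43646} - 1008\right) 36422 = \left(-1008 + \sqrt{43646}\right) 36422 = -36713376 + 36422 \sqrt{43646}$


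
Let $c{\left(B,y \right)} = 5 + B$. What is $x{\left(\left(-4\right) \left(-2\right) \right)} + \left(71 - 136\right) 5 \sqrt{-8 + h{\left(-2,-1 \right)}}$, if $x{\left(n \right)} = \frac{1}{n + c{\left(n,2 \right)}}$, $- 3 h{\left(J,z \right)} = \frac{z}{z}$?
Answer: $\frac{1}{21} - \frac{1625 i \sqrt{3}}{3} \approx 0.047619 - 938.19 i$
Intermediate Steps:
$h{\left(J,z \right)} = - \frac{1}{3}$ ($h{\left(J,z \right)} = - \frac{z \frac{1}{z}}{3} = \left(- \frac{1}{3}\right) 1 = - \frac{1}{3}$)
$x{\left(n \right)} = \frac{1}{5 + 2 n}$ ($x{\left(n \right)} = \frac{1}{n + \left(5 + n\right)} = \frac{1}{5 + 2 n}$)
$x{\left(\left(-4\right) \left(-2\right) \right)} + \left(71 - 136\right) 5 \sqrt{-8 + h{\left(-2,-1 \right)}} = \frac{1}{5 + 2 \left(\left(-4\right) \left(-2\right)\right)} + \left(71 - 136\right) 5 \sqrt{-8 - \frac{1}{3}} = \frac{1}{5 + 2 \cdot 8} + \left(71 - 136\right) 5 \sqrt{- \frac{25}{3}} = \frac{1}{5 + 16} - 65 \cdot 5 \frac{5 i \sqrt{3}}{3} = \frac{1}{21} - 65 \frac{25 i \sqrt{3}}{3} = \frac{1}{21} - \frac{1625 i \sqrt{3}}{3}$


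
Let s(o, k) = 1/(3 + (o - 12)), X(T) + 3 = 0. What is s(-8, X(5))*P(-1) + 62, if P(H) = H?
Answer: 1055/17 ≈ 62.059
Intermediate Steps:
X(T) = -3 (X(T) = -3 + 0 = -3)
s(o, k) = 1/(-9 + o) (s(o, k) = 1/(3 + (-12 + o)) = 1/(-9 + o))
s(-8, X(5))*P(-1) + 62 = -1/(-9 - 8) + 62 = -1/(-17) + 62 = -1/17*(-1) + 62 = 1/17 + 62 = 1055/17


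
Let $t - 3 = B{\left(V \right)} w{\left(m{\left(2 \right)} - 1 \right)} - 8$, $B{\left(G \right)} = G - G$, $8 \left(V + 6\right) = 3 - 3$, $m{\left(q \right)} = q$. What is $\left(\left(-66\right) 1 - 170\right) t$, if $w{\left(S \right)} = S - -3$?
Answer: $1180$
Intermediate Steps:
$V = -6$ ($V = -6 + \frac{3 - 3}{8} = -6 + \frac{1}{8} \cdot 0 = -6 + 0 = -6$)
$B{\left(G \right)} = 0$
$w{\left(S \right)} = 3 + S$ ($w{\left(S \right)} = S + 3 = 3 + S$)
$t = -5$ ($t = 3 - \left(8 + 0 \left(3 + \left(2 - 1\right)\right)\right) = 3 - \left(8 + 0 \left(3 + 1\right)\right) = 3 + \left(0 \cdot 4 - 8\right) = 3 + \left(0 - 8\right) = 3 - 8 = -5$)
$\left(\left(-66\right) 1 - 170\right) t = \left(\left(-66\right) 1 - 170\right) \left(-5\right) = \left(-66 - 170\right) \left(-5\right) = \left(-236\right) \left(-5\right) = 1180$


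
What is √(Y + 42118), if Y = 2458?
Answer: 4*√2786 ≈ 211.13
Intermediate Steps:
√(Y + 42118) = √(2458 + 42118) = √44576 = 4*√2786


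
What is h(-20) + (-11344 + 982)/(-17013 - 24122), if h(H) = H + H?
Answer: -1635038/41135 ≈ -39.748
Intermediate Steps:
h(H) = 2*H
h(-20) + (-11344 + 982)/(-17013 - 24122) = 2*(-20) + (-11344 + 982)/(-17013 - 24122) = -40 - 10362/(-41135) = -40 - 10362*(-1/41135) = -40 + 10362/41135 = -1635038/41135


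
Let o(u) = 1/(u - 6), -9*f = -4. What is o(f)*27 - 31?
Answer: -1793/50 ≈ -35.860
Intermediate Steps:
f = 4/9 (f = -⅑*(-4) = 4/9 ≈ 0.44444)
o(u) = 1/(-6 + u)
o(f)*27 - 31 = 27/(-6 + 4/9) - 31 = 27/(-50/9) - 31 = -9/50*27 - 31 = -243/50 - 31 = -1793/50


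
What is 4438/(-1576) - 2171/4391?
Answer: -11454377/3460108 ≈ -3.3104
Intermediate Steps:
4438/(-1576) - 2171/4391 = 4438*(-1/1576) - 2171*1/4391 = -2219/788 - 2171/4391 = -11454377/3460108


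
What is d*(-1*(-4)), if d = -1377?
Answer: -5508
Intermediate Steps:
d*(-1*(-4)) = -(-1377)*(-4) = -1377*4 = -5508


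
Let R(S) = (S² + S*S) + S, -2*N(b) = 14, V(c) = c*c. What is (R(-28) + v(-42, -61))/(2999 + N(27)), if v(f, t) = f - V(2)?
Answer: 747/1496 ≈ 0.49933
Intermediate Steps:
V(c) = c²
N(b) = -7 (N(b) = -½*14 = -7)
R(S) = S + 2*S² (R(S) = (S² + S²) + S = 2*S² + S = S + 2*S²)
v(f, t) = -4 + f (v(f, t) = f - 1*2² = f - 1*4 = f - 4 = -4 + f)
(R(-28) + v(-42, -61))/(2999 + N(27)) = (-28*(1 + 2*(-28)) + (-4 - 42))/(2999 - 7) = (-28*(1 - 56) - 46)/2992 = (-28*(-55) - 46)*(1/2992) = (1540 - 46)*(1/2992) = 1494*(1/2992) = 747/1496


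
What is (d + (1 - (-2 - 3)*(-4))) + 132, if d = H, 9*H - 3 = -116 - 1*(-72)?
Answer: 976/9 ≈ 108.44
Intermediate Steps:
H = -41/9 (H = ⅓ + (-116 - 1*(-72))/9 = ⅓ + (-116 + 72)/9 = ⅓ + (⅑)*(-44) = ⅓ - 44/9 = -41/9 ≈ -4.5556)
d = -41/9 ≈ -4.5556
(d + (1 - (-2 - 3)*(-4))) + 132 = (-41/9 + (1 - (-2 - 3)*(-4))) + 132 = (-41/9 + (1 - (-5)*(-4))) + 132 = (-41/9 + (1 - 1*20)) + 132 = (-41/9 + (1 - 20)) + 132 = (-41/9 - 19) + 132 = -212/9 + 132 = 976/9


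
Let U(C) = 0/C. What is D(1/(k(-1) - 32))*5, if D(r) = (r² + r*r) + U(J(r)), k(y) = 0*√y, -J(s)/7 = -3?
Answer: 5/512 ≈ 0.0097656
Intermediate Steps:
J(s) = 21 (J(s) = -7*(-3) = 21)
U(C) = 0
k(y) = 0
D(r) = 2*r² (D(r) = (r² + r*r) + 0 = (r² + r²) + 0 = 2*r² + 0 = 2*r²)
D(1/(k(-1) - 32))*5 = (2*(1/(0 - 32))²)*5 = (2*(1/(-32))²)*5 = (2*(-1/32)²)*5 = (2*(1/1024))*5 = (1/512)*5 = 5/512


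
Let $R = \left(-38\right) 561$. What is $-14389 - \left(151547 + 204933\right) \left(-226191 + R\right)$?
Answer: $88231993931$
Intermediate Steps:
$R = -21318$
$-14389 - \left(151547 + 204933\right) \left(-226191 + R\right) = -14389 - \left(151547 + 204933\right) \left(-226191 - 21318\right) = -14389 - 356480 \left(-247509\right) = -14389 - -88232008320 = -14389 + 88232008320 = 88231993931$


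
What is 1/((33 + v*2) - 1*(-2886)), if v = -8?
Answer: 1/2903 ≈ 0.00034447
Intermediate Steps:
1/((33 + v*2) - 1*(-2886)) = 1/((33 - 8*2) - 1*(-2886)) = 1/((33 - 16) + 2886) = 1/(17 + 2886) = 1/2903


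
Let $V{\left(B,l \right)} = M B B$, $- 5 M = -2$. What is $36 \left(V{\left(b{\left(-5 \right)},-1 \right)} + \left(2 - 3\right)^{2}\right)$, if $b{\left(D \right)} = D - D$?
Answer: $36$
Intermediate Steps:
$M = \frac{2}{5}$ ($M = \left(- \frac{1}{5}\right) \left(-2\right) = \frac{2}{5} \approx 0.4$)
$b{\left(D \right)} = 0$
$V{\left(B,l \right)} = \frac{2 B^{2}}{5}$ ($V{\left(B,l \right)} = \frac{2 B}{5} B = \frac{2 B^{2}}{5}$)
$36 \left(V{\left(b{\left(-5 \right)},-1 \right)} + \left(2 - 3\right)^{2}\right) = 36 \left(\frac{2 \cdot 0^{2}}{5} + \left(2 - 3\right)^{2}\right) = 36 \left(\frac{2}{5} \cdot 0 + \left(-1\right)^{2}\right) = 36 \left(0 + 1\right) = 36 \cdot 1 = 36$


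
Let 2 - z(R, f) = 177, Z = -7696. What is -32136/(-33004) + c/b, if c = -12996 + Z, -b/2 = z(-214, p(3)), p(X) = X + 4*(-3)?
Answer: -11994128/206275 ≈ -58.146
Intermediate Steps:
p(X) = -12 + X (p(X) = X - 12 = -12 + X)
z(R, f) = -175 (z(R, f) = 2 - 1*177 = 2 - 177 = -175)
b = 350 (b = -2*(-175) = 350)
c = -20692 (c = -12996 - 7696 = -20692)
-32136/(-33004) + c/b = -32136/(-33004) - 20692/350 = -32136*(-1/33004) - 20692*1/350 = 8034/8251 - 1478/25 = -11994128/206275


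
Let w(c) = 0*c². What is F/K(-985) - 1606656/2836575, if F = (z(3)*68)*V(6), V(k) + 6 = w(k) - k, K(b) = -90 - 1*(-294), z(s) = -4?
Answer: 14592848/945525 ≈ 15.434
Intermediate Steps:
w(c) = 0
K(b) = 204 (K(b) = -90 + 294 = 204)
V(k) = -6 - k (V(k) = -6 + (0 - k) = -6 - k)
F = 3264 (F = (-4*68)*(-6 - 1*6) = -272*(-6 - 6) = -272*(-12) = 3264)
F/K(-985) - 1606656/2836575 = 3264/204 - 1606656/2836575 = 3264*(1/204) - 1606656*1/2836575 = 16 - 535552/945525 = 14592848/945525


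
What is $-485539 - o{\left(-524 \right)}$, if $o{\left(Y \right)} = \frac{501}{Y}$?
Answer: $- \frac{254421935}{524} \approx -4.8554 \cdot 10^{5}$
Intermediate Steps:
$-485539 - o{\left(-524 \right)} = -485539 - \frac{501}{-524} = -485539 - 501 \left(- \frac{1}{524}\right) = -485539 - - \frac{501}{524} = -485539 + \frac{501}{524} = - \frac{254421935}{524}$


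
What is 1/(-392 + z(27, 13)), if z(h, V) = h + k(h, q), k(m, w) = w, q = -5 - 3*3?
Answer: -1/379 ≈ -0.0026385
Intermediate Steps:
q = -14 (q = -5 - 9 = -14)
z(h, V) = -14 + h (z(h, V) = h - 14 = -14 + h)
1/(-392 + z(27, 13)) = 1/(-392 + (-14 + 27)) = 1/(-392 + 13) = 1/(-379) = -1/379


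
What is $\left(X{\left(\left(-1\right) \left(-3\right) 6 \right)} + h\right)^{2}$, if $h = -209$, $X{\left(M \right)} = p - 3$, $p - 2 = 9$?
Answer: $40401$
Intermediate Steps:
$p = 11$ ($p = 2 + 9 = 11$)
$X{\left(M \right)} = 8$ ($X{\left(M \right)} = 11 - 3 = 8$)
$\left(X{\left(\left(-1\right) \left(-3\right) 6 \right)} + h\right)^{2} = \left(8 - 209\right)^{2} = \left(-201\right)^{2} = 40401$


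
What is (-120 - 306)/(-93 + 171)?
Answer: -71/13 ≈ -5.4615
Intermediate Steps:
(-120 - 306)/(-93 + 171) = -426/78 = -426*1/78 = -71/13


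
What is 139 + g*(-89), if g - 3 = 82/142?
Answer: -12737/71 ≈ -179.39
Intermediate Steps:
g = 254/71 (g = 3 + 82/142 = 3 + 82*(1/142) = 3 + 41/71 = 254/71 ≈ 3.5775)
139 + g*(-89) = 139 + (254/71)*(-89) = 139 - 22606/71 = -12737/71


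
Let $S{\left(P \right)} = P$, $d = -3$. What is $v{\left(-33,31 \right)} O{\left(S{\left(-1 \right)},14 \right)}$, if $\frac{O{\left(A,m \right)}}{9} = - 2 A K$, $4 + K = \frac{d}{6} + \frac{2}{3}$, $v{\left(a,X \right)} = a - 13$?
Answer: $3174$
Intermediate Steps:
$v{\left(a,X \right)} = -13 + a$
$K = - \frac{23}{6}$ ($K = -4 + \left(- \frac{3}{6} + \frac{2}{3}\right) = -4 + \left(\left(-3\right) \frac{1}{6} + 2 \cdot \frac{1}{3}\right) = -4 + \left(- \frac{1}{2} + \frac{2}{3}\right) = -4 + \frac{1}{6} = - \frac{23}{6} \approx -3.8333$)
$O{\left(A,m \right)} = 69 A$ ($O{\left(A,m \right)} = 9 - 2 A \left(- \frac{23}{6}\right) = 9 \frac{23 A}{3} = 69 A$)
$v{\left(-33,31 \right)} O{\left(S{\left(-1 \right)},14 \right)} = \left(-13 - 33\right) 69 \left(-1\right) = \left(-46\right) \left(-69\right) = 3174$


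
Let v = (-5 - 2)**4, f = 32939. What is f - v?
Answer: 30538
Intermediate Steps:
v = 2401 (v = (-7)**4 = 2401)
f - v = 32939 - 1*2401 = 32939 - 2401 = 30538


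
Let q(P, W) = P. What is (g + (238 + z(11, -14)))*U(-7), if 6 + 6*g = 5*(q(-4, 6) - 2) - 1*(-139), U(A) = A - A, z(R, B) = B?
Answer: 0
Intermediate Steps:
U(A) = 0
g = 103/6 (g = -1 + (5*(-4 - 2) - 1*(-139))/6 = -1 + (5*(-6) + 139)/6 = -1 + (-30 + 139)/6 = -1 + (1/6)*109 = -1 + 109/6 = 103/6 ≈ 17.167)
(g + (238 + z(11, -14)))*U(-7) = (103/6 + (238 - 14))*0 = (103/6 + 224)*0 = (1447/6)*0 = 0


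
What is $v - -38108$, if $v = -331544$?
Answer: $-293436$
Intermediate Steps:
$v - -38108 = -331544 - -38108 = -331544 + \left(-63 + 38171\right) = -331544 + 38108 = -293436$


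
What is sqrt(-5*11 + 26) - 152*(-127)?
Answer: 19304 + I*sqrt(29) ≈ 19304.0 + 5.3852*I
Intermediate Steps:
sqrt(-5*11 + 26) - 152*(-127) = sqrt(-55 + 26) + 19304 = sqrt(-29) + 19304 = I*sqrt(29) + 19304 = 19304 + I*sqrt(29)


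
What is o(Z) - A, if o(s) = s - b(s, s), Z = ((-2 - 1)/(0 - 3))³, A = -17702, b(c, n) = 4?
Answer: 17699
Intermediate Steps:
Z = 1 (Z = (-3/(-3))³ = (-3*(-⅓))³ = 1³ = 1)
o(s) = -4 + s (o(s) = s - 1*4 = s - 4 = -4 + s)
o(Z) - A = (-4 + 1) - 1*(-17702) = -3 + 17702 = 17699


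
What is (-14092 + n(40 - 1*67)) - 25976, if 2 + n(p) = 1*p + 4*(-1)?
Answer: -40101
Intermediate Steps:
n(p) = -6 + p (n(p) = -2 + (1*p + 4*(-1)) = -2 + (p - 4) = -2 + (-4 + p) = -6 + p)
(-14092 + n(40 - 1*67)) - 25976 = (-14092 + (-6 + (40 - 1*67))) - 25976 = (-14092 + (-6 + (40 - 67))) - 25976 = (-14092 + (-6 - 27)) - 25976 = (-14092 - 33) - 25976 = -14125 - 25976 = -40101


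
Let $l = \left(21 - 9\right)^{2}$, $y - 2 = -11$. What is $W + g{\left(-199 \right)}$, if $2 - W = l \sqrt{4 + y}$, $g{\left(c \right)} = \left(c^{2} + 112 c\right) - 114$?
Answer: $17201 - 144 i \sqrt{5} \approx 17201.0 - 321.99 i$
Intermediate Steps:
$y = -9$ ($y = 2 - 11 = -9$)
$g{\left(c \right)} = -114 + c^{2} + 112 c$
$l = 144$ ($l = 12^{2} = 144$)
$W = 2 - 144 i \sqrt{5}$ ($W = 2 - 144 \sqrt{4 - 9} = 2 - 144 \sqrt{-5} = 2 - 144 i \sqrt{5} \approx 2.0 - 321.99 i$)
$W + g{\left(-199 \right)} = \left(2 - 144 i \sqrt{5}\right) + \left(-114 + \left(-199\right)^{2} + 112 \left(-199\right)\right) = \left(2 - 144 i \sqrt{5}\right) - -17199 = \left(2 - 144 i \sqrt{5}\right) + 17199 = 17201 - 144 i \sqrt{5}$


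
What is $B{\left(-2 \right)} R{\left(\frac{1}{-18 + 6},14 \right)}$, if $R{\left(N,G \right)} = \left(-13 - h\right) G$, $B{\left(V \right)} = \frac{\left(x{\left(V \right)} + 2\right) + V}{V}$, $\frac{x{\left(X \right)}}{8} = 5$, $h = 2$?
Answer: $4200$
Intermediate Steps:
$x{\left(X \right)} = 40$ ($x{\left(X \right)} = 8 \cdot 5 = 40$)
$B{\left(V \right)} = \frac{42 + V}{V}$ ($B{\left(V \right)} = \frac{\left(40 + 2\right) + V}{V} = \frac{42 + V}{V}$)
$R{\left(N,G \right)} = - 15 G$ ($R{\left(N,G \right)} = \left(-13 - 2\right) G = - 15 G$)
$B{\left(-2 \right)} R{\left(\frac{1}{-18 + 6},14 \right)} = \frac{42 - 2}{-2} \left(\left(-15\right) 14\right) = \left(- \frac{1}{2}\right) 40 \left(-210\right) = \left(-20\right) \left(-210\right) = 4200$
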